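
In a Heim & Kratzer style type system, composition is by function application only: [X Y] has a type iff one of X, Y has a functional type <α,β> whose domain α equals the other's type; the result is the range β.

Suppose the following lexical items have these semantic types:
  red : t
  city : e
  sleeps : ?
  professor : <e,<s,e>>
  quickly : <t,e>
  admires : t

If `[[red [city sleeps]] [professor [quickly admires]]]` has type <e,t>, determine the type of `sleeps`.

At [[red [city sleeps]] [professor [quickly admires]]] (required: <e,t>): [professor [quickly admires]] is <s,e>, which is not a function with range <e,t>; hence [red [city sleeps]] is the functor — type <<s,e>,<e,t>>.
At [red [city sleeps]] (required: <<s,e>,<e,t>>): red is t, which is not a function with range <<s,e>,<e,t>>; hence [city sleeps] is the functor — type <t,<<s,e>,<e,t>>>.
At [city sleeps] (required: <t,<<s,e>,<e,t>>>): city is e, which is not a function with range <t,<<s,e>,<e,t>>>; hence sleeps is the functor — type <e,<t,<<s,e>,<e,t>>>>.

<e,<t,<<s,e>,<e,t>>>>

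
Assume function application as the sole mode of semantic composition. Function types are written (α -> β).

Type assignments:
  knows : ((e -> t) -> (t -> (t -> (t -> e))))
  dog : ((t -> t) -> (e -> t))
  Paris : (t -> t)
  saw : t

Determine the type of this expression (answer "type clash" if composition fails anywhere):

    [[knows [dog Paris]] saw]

[dog Paris]: ((t -> t) -> (e -> t)) applied to (t -> t) yields (e -> t).
[knows [dog Paris]]: ((e -> t) -> (t -> (t -> (t -> e)))) applied to (e -> t) yields (t -> (t -> (t -> e))).
[[knows [dog Paris]] saw]: (t -> (t -> (t -> e))) applied to t yields (t -> (t -> e)).

(t -> (t -> e))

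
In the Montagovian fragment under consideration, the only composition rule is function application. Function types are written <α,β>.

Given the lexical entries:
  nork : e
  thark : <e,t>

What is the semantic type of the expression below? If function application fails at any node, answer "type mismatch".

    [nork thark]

t

At [nork thark], thark : <e,t> takes nork : e, giving t.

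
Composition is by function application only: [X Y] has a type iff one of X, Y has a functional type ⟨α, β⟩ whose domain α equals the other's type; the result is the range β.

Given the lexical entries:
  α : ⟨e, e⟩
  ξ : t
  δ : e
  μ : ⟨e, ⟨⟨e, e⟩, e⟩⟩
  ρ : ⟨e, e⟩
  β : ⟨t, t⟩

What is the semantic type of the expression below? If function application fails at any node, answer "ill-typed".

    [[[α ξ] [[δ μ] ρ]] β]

ill-typed

[α ξ]: ⟨e, e⟩ and t cannot combine by function application — type clash.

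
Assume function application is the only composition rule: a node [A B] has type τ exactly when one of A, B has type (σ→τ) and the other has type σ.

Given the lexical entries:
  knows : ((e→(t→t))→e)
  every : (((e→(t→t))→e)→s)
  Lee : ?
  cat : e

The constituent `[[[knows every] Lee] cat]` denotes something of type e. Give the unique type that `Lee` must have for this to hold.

For [[[knows every] Lee] cat] to have type e with cat of type e, [[knows every] Lee] must be the function: [[knows every] Lee] : (e→e).
For [[knows every] Lee] to have type (e→e) with [knows every] of type s, Lee must be the function: Lee : (s→(e→e)).

(s→(e→e))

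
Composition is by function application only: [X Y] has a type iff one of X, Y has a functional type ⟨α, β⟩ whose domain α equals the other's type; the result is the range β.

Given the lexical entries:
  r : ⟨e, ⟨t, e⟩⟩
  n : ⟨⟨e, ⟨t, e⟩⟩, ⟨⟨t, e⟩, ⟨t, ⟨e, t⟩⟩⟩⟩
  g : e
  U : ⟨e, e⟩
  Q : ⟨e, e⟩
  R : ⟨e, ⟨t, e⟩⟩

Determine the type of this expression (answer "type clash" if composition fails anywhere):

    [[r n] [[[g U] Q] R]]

⟨t, ⟨e, t⟩⟩

[r n] — n of type ⟨⟨e, ⟨t, e⟩⟩, ⟨⟨t, e⟩, ⟨t, ⟨e, t⟩⟩⟩⟩ combines with r of type ⟨e, ⟨t, e⟩⟩: type ⟨⟨t, e⟩, ⟨t, ⟨e, t⟩⟩⟩.
[g U] — U of type ⟨e, e⟩ combines with g of type e: type e.
[[g U] Q] — Q of type ⟨e, e⟩ combines with [g U] of type e: type e.
[[[g U] Q] R] — R of type ⟨e, ⟨t, e⟩⟩ combines with [[g U] Q] of type e: type ⟨t, e⟩.
[[r n] [[[g U] Q] R]] — [r n] of type ⟨⟨t, e⟩, ⟨t, ⟨e, t⟩⟩⟩ combines with [[[g U] Q] R] of type ⟨t, e⟩: type ⟨t, ⟨e, t⟩⟩.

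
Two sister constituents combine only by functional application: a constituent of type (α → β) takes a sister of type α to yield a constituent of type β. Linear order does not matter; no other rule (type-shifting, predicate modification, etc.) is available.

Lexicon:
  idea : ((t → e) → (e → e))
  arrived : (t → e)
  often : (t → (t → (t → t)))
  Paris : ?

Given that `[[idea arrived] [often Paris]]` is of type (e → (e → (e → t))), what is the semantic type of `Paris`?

((t → (t → (t → t))) → ((e → e) → (e → (e → (e → t)))))

[[idea arrived] [often Paris]] must have type (e → (e → (e → t))). The sister [idea arrived] has type (e → e); that is not a function onto (e → (e → (e → t))), so [often Paris] must be the functor, of type ((e → e) → (e → (e → (e → t)))).
[often Paris] must have type ((e → e) → (e → (e → (e → t)))). The sister often has type (t → (t → (t → t))); that is not a function onto ((e → e) → (e → (e → (e → t)))), so Paris must be the functor, of type ((t → (t → (t → t))) → ((e → e) → (e → (e → (e → t))))).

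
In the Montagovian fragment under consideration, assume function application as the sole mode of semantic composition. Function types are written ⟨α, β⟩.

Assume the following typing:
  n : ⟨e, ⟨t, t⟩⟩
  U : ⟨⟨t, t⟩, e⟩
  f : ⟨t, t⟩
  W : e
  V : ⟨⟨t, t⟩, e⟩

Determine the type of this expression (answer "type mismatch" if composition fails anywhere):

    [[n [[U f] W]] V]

[U f]: functor U : ⟨⟨t, t⟩, e⟩, argument f : ⟨t, t⟩; result e.
[[U f] W]: e and e cannot combine by function application — type clash.

type mismatch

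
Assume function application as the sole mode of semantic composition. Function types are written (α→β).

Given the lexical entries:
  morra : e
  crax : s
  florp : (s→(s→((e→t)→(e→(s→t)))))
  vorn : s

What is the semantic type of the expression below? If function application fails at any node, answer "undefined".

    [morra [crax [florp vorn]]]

undefined

[florp vorn]: (s→(s→((e→t)→(e→(s→t))))) applied to s yields (s→((e→t)→(e→(s→t)))).
[crax [florp vorn]]: (s→((e→t)→(e→(s→t)))) applied to s yields ((e→t)→(e→(s→t))).
[morra [crax [florp vorn]]]: e with ((e→t)→(e→(s→t))) — neither is a function whose domain matches the other; composition fails here.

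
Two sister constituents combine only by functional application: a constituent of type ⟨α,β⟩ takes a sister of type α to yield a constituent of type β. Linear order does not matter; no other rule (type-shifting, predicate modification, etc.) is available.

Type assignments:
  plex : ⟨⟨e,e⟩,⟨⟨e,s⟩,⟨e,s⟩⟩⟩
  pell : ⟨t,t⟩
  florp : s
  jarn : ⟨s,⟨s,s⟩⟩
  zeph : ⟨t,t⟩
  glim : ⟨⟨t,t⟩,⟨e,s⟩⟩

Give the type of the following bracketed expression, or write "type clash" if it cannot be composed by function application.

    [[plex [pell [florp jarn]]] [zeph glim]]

type clash

[florp jarn]: jarn is ⟨s,⟨s,s⟩⟩, florp is s; result ⟨s,s⟩.
[pell [florp jarn]]: ⟨t,t⟩ and ⟨s,s⟩ cannot combine by function application — type clash.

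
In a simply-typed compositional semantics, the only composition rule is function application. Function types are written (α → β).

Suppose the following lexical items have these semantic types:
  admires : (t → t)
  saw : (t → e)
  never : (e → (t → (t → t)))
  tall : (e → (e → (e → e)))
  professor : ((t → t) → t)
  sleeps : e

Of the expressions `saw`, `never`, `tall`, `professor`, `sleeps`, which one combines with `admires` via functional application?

professor

saw : (t → e) — admires needs t; saw needs t; neither fits.
never : (e → (t → (t → t))) — admires needs t; never needs e; neither fits.
tall : (e → (e → (e → e))) — admires needs t; tall needs e; neither fits.
professor — combines: professor : ((t → t) → t) takes admires : (t → t) as argument, giving t.
sleeps : e — admires needs t; sleeps needs nothing (atomic); neither fits.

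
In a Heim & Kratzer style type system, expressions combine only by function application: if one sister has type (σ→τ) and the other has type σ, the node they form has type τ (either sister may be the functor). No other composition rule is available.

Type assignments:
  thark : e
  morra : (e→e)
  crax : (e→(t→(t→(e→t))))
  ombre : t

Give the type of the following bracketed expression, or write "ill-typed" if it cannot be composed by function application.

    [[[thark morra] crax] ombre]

(t→(e→t))

[thark morra]: functor morra : (e→e), argument thark : e; result e.
[[thark morra] crax]: functor crax : (e→(t→(t→(e→t)))), argument [thark morra] : e; result (t→(t→(e→t))).
[[[thark morra] crax] ombre]: functor [[thark morra] crax] : (t→(t→(e→t))), argument ombre : t; result (t→(e→t)).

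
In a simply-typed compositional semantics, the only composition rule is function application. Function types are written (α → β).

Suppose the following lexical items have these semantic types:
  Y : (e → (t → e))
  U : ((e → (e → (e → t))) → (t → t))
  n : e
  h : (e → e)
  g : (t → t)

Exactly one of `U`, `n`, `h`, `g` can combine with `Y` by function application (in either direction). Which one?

U : ((e → (e → (e → t))) → (t → t)) — does not combine with Y.
n — combines: Y : (e → (t → e)) takes n : e as argument, giving (t → e).
h : (e → e) — does not combine with Y.
g : (t → t) — does not combine with Y.

n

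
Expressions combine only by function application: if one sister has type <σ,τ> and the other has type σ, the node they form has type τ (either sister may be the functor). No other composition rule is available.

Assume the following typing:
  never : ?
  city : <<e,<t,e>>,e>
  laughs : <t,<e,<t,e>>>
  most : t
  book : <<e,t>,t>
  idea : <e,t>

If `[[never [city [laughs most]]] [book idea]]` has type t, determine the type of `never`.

For [[never [city [laughs most]]] [book idea]] to have type t with [book idea] of type t, [never [city [laughs most]]] must be the function: [never [city [laughs most]]] : <t,t>.
For [never [city [laughs most]]] to have type <t,t> with [city [laughs most]] of type e, never must be the function: never : <e,<t,t>>.

<e,<t,t>>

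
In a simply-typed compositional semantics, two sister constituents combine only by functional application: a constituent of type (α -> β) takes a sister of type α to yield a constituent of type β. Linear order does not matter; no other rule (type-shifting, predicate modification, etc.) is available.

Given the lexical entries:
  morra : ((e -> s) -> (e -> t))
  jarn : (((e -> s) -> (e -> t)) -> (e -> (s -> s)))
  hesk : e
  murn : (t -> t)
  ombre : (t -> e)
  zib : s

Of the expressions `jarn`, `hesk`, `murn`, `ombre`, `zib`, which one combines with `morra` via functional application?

jarn — combines: jarn : (((e -> s) -> (e -> t)) -> (e -> (s -> s))) takes morra : ((e -> s) -> (e -> t)) as argument, giving (e -> (s -> s)).
hesk : e — morra needs (e -> s); hesk needs nothing (atomic); neither fits.
murn : (t -> t) — morra needs (e -> s); murn needs t; neither fits.
ombre : (t -> e) — morra needs (e -> s); ombre needs t; neither fits.
zib : s — morra needs (e -> s); zib needs nothing (atomic); neither fits.

jarn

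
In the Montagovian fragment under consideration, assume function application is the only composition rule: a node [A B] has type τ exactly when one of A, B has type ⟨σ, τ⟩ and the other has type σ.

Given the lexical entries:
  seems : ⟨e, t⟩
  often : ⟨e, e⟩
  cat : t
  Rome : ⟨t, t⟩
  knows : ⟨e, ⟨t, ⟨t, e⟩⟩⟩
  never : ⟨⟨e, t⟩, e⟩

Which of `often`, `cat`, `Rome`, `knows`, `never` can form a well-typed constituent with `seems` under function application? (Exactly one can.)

never

often : ⟨e, e⟩ — no; seems wants e, and often wants e.
cat : t — no; seems wants e, and cat wants nothing (atomic).
Rome : ⟨t, t⟩ — no; seems wants e, and Rome wants t.
knows : ⟨e, ⟨t, ⟨t, e⟩⟩⟩ — no; seems wants e, and knows wants e.
never — combines: never : ⟨⟨e, t⟩, e⟩ takes seems : ⟨e, t⟩ as argument, giving e.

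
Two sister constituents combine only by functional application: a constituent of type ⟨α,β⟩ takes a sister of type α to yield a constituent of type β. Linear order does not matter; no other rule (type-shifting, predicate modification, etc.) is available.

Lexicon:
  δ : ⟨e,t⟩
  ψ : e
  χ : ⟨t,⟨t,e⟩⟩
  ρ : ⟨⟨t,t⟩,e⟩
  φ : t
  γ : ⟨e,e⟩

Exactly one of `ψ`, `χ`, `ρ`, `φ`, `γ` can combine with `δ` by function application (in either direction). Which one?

ψ

ψ — combines: δ : ⟨e,t⟩ takes ψ : e as argument, giving t.
χ : ⟨t,⟨t,e⟩⟩ — δ needs e; χ needs t; neither fits.
ρ : ⟨⟨t,t⟩,e⟩ — δ needs e; ρ needs ⟨t,t⟩; neither fits.
φ : t — δ needs e; φ needs nothing (atomic); neither fits.
γ : ⟨e,e⟩ — δ needs e; γ needs e; neither fits.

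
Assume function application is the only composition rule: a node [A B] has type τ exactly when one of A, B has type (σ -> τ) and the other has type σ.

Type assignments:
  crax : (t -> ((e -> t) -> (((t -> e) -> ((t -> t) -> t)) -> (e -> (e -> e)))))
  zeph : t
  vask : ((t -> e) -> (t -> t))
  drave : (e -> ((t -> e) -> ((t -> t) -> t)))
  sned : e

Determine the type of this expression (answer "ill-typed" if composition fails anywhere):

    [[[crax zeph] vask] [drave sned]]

ill-typed

At [crax zeph], crax : (t -> ((e -> t) -> (((t -> e) -> ((t -> t) -> t)) -> (e -> (e -> e))))) takes zeph : t, giving ((e -> t) -> (((t -> e) -> ((t -> t) -> t)) -> (e -> (e -> e)))).
[[crax zeph] vask]: ((e -> t) -> (((t -> e) -> ((t -> t) -> t)) -> (e -> (e -> e)))) and ((t -> e) -> (t -> t)) cannot combine by function application — type clash.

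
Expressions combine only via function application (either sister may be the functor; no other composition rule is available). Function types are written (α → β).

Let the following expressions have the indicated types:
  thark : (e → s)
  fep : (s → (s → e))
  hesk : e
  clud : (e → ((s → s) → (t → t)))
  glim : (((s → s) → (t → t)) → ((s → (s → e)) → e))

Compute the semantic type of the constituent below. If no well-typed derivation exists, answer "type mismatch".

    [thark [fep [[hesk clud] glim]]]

s

[hesk clud]: (e → ((s → s) → (t → t))) applied to e yields ((s → s) → (t → t)).
[[hesk clud] glim]: (((s → s) → (t → t)) → ((s → (s → e)) → e)) applied to ((s → s) → (t → t)) yields ((s → (s → e)) → e).
[fep [[hesk clud] glim]]: ((s → (s → e)) → e) applied to (s → (s → e)) yields e.
[thark [fep [[hesk clud] glim]]]: (e → s) applied to e yields s.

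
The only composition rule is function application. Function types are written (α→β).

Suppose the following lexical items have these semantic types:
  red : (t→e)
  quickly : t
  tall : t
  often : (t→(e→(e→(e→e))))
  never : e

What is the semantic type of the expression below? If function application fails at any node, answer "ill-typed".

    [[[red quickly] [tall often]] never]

[red quickly] — red of type (t→e) combines with quickly of type t: type e.
[tall often] — often of type (t→(e→(e→(e→e)))) combines with tall of type t: type (e→(e→(e→e))).
[[red quickly] [tall often]] — [tall often] of type (e→(e→(e→e))) combines with [red quickly] of type e: type (e→(e→e)).
[[[red quickly] [tall often]] never] — [[red quickly] [tall often]] of type (e→(e→e)) combines with never of type e: type (e→e).

(e→e)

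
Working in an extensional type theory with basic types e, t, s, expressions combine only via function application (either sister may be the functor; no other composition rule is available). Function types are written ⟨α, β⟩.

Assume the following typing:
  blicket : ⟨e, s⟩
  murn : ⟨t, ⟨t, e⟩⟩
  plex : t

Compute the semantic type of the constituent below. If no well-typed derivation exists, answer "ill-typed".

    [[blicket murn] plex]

ill-typed

At [blicket murn]: neither ⟨e, s⟩ nor ⟨t, ⟨t, e⟩⟩ can take the other as argument; the node is ill-typed.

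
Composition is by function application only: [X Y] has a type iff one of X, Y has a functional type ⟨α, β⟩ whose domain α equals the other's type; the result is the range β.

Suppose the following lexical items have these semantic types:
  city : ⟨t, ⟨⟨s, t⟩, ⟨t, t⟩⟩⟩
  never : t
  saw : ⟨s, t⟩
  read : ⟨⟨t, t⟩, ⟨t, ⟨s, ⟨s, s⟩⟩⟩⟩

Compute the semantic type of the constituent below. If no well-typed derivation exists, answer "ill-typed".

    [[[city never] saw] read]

⟨t, ⟨s, ⟨s, s⟩⟩⟩

At [city never], city : ⟨t, ⟨⟨s, t⟩, ⟨t, t⟩⟩⟩ takes never : t, giving ⟨⟨s, t⟩, ⟨t, t⟩⟩.
At [[city never] saw], [city never] : ⟨⟨s, t⟩, ⟨t, t⟩⟩ takes saw : ⟨s, t⟩, giving ⟨t, t⟩.
At [[[city never] saw] read], read : ⟨⟨t, t⟩, ⟨t, ⟨s, ⟨s, s⟩⟩⟩⟩ takes [[city never] saw] : ⟨t, t⟩, giving ⟨t, ⟨s, ⟨s, s⟩⟩⟩.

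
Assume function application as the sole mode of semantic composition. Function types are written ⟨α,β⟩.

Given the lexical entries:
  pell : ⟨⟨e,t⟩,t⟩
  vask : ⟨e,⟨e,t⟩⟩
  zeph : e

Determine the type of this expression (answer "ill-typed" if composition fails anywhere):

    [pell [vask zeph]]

[vask zeph]: ⟨e,⟨e,t⟩⟩ applied to e yields ⟨e,t⟩.
[pell [vask zeph]]: ⟨⟨e,t⟩,t⟩ applied to ⟨e,t⟩ yields t.

t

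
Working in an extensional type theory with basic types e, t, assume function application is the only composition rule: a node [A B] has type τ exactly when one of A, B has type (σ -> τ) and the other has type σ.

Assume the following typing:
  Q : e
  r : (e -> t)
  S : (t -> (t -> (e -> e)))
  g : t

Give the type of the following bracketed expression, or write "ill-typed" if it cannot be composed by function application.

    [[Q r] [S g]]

At [Q r], r : (e -> t) takes Q : e, giving t.
At [S g], S : (t -> (t -> (e -> e))) takes g : t, giving (t -> (e -> e)).
At [[Q r] [S g]], [S g] : (t -> (e -> e)) takes [Q r] : t, giving (e -> e).

(e -> e)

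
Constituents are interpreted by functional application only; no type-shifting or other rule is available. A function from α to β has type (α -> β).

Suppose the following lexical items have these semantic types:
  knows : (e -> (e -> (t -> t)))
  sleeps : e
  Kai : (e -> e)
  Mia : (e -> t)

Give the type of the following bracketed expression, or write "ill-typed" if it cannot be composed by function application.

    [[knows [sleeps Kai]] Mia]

[sleeps Kai]: functor Kai : (e -> e), argument sleeps : e; result e.
[knows [sleeps Kai]]: functor knows : (e -> (e -> (t -> t))), argument [sleeps Kai] : e; result (e -> (t -> t)).
At [[knows [sleeps Kai]] Mia]: neither (e -> (t -> t)) nor (e -> t) can take the other as argument; the node is ill-typed.

ill-typed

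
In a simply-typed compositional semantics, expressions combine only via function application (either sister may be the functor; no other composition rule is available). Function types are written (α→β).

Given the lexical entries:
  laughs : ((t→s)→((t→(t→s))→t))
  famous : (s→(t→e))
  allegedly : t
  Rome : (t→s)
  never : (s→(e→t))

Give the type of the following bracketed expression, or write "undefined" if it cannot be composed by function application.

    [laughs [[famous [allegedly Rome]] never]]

undefined

At [allegedly Rome], Rome : (t→s) takes allegedly : t, giving s.
At [famous [allegedly Rome]], famous : (s→(t→e)) takes [allegedly Rome] : s, giving (t→e).
[[famous [allegedly Rome]] never]: (t→e) and (s→(e→t)) cannot combine by function application — type clash.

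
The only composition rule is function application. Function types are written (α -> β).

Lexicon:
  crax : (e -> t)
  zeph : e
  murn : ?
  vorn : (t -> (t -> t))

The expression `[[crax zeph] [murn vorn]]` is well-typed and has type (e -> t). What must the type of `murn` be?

[[crax zeph] [murn vorn]] is required to be (e -> t). [crax zeph] : t cannot yield (e -> t) as functor, so [murn vorn] : (t -> (e -> t)).
[murn vorn] is required to be (t -> (e -> t)). vorn : (t -> (t -> t)) cannot yield (t -> (e -> t)) as functor, so murn : ((t -> (t -> t)) -> (t -> (e -> t))).

((t -> (t -> t)) -> (t -> (e -> t)))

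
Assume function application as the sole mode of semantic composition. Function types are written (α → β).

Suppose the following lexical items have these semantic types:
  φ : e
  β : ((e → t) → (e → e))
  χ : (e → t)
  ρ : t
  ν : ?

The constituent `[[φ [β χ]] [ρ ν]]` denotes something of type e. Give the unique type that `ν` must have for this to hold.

At [[φ [β χ]] [ρ ν]] (required: e): [φ [β χ]] is e, which is not a function with range e; hence [ρ ν] is the functor — type (e → e).
At [ρ ν] (required: (e → e)): ρ is t, which is not a function with range (e → e); hence ν is the functor — type (t → (e → e)).

(t → (e → e))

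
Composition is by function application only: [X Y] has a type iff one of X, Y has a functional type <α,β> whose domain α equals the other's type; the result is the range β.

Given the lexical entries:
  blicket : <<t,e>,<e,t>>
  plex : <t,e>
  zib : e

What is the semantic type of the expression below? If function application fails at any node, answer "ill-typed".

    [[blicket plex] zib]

[blicket plex]: <<t,e>,<e,t>> applied to <t,e> yields <e,t>.
[[blicket plex] zib]: <e,t> applied to e yields t.

t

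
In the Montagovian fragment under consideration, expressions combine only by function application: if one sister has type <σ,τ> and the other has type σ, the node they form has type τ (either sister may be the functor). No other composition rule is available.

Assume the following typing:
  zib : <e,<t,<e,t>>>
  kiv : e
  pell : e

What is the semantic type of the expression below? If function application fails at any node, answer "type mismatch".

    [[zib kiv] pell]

[zib kiv]: functor zib : <e,<t,<e,t>>>, argument kiv : e; result <t,<e,t>>.
[[zib kiv] pell]: <t,<e,t>> with e — neither is a function whose domain matches the other; composition fails here.

type mismatch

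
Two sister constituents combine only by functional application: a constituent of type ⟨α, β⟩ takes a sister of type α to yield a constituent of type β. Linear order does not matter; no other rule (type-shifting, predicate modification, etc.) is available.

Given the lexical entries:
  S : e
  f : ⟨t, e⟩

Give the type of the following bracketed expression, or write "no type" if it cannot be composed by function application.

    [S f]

no type

[S f]: e and ⟨t, e⟩ cannot combine by function application — type clash.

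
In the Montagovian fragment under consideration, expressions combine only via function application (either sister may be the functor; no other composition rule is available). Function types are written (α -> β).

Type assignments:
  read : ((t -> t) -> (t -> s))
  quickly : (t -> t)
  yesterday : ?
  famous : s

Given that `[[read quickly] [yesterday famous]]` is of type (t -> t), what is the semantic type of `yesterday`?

(s -> ((t -> s) -> (t -> t)))

For [[read quickly] [yesterday famous]] to have type (t -> t) with [read quickly] of type (t -> s), [yesterday famous] must be the function: [yesterday famous] : ((t -> s) -> (t -> t)).
For [yesterday famous] to have type ((t -> s) -> (t -> t)) with famous of type s, yesterday must be the function: yesterday : (s -> ((t -> s) -> (t -> t))).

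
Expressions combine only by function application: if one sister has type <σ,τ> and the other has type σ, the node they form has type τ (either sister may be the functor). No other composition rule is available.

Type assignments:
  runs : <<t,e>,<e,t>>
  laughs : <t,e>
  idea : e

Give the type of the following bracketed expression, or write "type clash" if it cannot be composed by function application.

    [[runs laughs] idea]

[runs laughs]: functor runs : <<t,e>,<e,t>>, argument laughs : <t,e>; result <e,t>.
[[runs laughs] idea]: functor [runs laughs] : <e,t>, argument idea : e; result t.

t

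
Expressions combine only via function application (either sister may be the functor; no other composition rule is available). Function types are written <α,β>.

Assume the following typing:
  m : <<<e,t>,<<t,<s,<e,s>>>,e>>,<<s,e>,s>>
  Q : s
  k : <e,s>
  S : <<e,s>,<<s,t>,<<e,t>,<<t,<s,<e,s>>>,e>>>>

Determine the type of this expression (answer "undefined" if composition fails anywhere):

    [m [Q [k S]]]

undefined

[k S]: <<e,s>,<<s,t>,<<e,t>,<<t,<s,<e,s>>>,e>>>> applied to <e,s> yields <<s,t>,<<e,t>,<<t,<s,<e,s>>>,e>>>.
At [Q [k S]]: neither s nor <<s,t>,<<e,t>,<<t,<s,<e,s>>>,e>>> can take the other as argument; the node is ill-typed.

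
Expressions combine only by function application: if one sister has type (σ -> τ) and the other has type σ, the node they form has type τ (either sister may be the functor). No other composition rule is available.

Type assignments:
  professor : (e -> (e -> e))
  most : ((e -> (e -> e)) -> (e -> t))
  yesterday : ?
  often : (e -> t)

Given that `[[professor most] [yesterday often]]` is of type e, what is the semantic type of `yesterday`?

[[professor most] [yesterday often]] must have type e. The sister [professor most] has type (e -> t); that is not a function onto e, so [yesterday often] must be the functor, of type ((e -> t) -> e).
[yesterday often] must have type ((e -> t) -> e). The sister often has type (e -> t); that is not a function onto ((e -> t) -> e), so yesterday must be the functor, of type ((e -> t) -> ((e -> t) -> e)).

((e -> t) -> ((e -> t) -> e))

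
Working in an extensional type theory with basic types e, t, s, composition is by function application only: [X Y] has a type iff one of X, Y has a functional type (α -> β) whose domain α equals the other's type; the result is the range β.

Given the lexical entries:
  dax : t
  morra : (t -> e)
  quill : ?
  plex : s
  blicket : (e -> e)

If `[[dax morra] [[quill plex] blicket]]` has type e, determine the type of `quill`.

(s -> ((e -> e) -> (e -> e)))

[[dax morra] [[quill plex] blicket]] must have type e. The sister [dax morra] has type e; that is not a function onto e, so [[quill plex] blicket] must be the functor, of type (e -> e).
[[quill plex] blicket] must have type (e -> e). The sister blicket has type (e -> e); that is not a function onto (e -> e), so [quill plex] must be the functor, of type ((e -> e) -> (e -> e)).
[quill plex] must have type ((e -> e) -> (e -> e)). The sister plex has type s; that is not a function onto ((e -> e) -> (e -> e)), so quill must be the functor, of type (s -> ((e -> e) -> (e -> e))).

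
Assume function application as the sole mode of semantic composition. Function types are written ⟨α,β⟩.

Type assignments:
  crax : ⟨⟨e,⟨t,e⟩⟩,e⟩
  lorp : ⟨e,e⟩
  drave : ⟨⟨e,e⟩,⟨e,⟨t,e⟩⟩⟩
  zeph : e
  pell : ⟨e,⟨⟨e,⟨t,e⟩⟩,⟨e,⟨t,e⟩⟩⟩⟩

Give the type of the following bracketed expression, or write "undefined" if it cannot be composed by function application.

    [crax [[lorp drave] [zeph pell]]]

e

[lorp drave]: ⟨⟨e,e⟩,⟨e,⟨t,e⟩⟩⟩ applied to ⟨e,e⟩ yields ⟨e,⟨t,e⟩⟩.
[zeph pell]: ⟨e,⟨⟨e,⟨t,e⟩⟩,⟨e,⟨t,e⟩⟩⟩⟩ applied to e yields ⟨⟨e,⟨t,e⟩⟩,⟨e,⟨t,e⟩⟩⟩.
[[lorp drave] [zeph pell]]: ⟨⟨e,⟨t,e⟩⟩,⟨e,⟨t,e⟩⟩⟩ applied to ⟨e,⟨t,e⟩⟩ yields ⟨e,⟨t,e⟩⟩.
[crax [[lorp drave] [zeph pell]]]: ⟨⟨e,⟨t,e⟩⟩,e⟩ applied to ⟨e,⟨t,e⟩⟩ yields e.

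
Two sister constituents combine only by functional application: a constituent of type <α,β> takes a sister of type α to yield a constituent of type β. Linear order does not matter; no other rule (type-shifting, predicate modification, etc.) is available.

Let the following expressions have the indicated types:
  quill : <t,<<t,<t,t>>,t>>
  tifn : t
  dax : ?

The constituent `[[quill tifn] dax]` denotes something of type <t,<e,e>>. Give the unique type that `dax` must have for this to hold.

For [[quill tifn] dax] to have type <t,<e,e>> with [quill tifn] of type <<t,<t,t>>,t>, dax must be the function: dax : <<<t,<t,t>>,t>,<t,<e,e>>>.

<<<t,<t,t>>,t>,<t,<e,e>>>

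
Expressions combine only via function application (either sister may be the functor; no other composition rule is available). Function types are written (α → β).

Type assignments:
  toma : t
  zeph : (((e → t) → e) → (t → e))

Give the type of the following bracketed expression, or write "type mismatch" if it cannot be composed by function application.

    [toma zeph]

type mismatch

[toma zeph]: t with (((e → t) → e) → (t → e)) — neither is a function whose domain matches the other; composition fails here.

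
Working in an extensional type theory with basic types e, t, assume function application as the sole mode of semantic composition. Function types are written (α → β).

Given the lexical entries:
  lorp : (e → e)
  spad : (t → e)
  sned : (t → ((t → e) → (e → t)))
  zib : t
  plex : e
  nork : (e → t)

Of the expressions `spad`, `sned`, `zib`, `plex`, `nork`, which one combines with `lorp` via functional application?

spad : (t → e) — neither side's domain matches the other.
sned : (t → ((t → e) → (e → t))) — neither side's domain matches the other.
zib : t — neither side's domain matches the other.
plex — combines: lorp : (e → e) takes plex : e as argument, giving e.
nork : (e → t) — neither side's domain matches the other.

plex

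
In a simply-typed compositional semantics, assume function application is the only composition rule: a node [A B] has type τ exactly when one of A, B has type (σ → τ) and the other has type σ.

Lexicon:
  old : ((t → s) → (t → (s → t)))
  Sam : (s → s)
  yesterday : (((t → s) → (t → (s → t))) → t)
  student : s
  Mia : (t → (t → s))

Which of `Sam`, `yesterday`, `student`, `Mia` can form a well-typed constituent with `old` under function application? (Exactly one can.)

yesterday

Sam : (s → s) — does not combine with old.
yesterday — combines: yesterday : (((t → s) → (t → (s → t))) → t) takes old : ((t → s) → (t → (s → t))) as argument, giving t.
student : s — does not combine with old.
Mia : (t → (t → s)) — does not combine with old.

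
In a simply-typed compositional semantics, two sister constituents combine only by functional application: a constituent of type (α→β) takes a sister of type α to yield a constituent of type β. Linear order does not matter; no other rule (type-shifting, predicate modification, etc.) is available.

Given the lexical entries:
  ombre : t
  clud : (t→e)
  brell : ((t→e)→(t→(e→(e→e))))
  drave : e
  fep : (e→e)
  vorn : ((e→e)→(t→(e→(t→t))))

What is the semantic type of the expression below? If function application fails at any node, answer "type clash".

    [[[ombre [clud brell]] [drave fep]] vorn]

(t→(e→(t→t)))

[clud brell]: ((t→e)→(t→(e→(e→e)))) applied to (t→e) yields (t→(e→(e→e))).
[ombre [clud brell]]: (t→(e→(e→e))) applied to t yields (e→(e→e)).
[drave fep]: (e→e) applied to e yields e.
[[ombre [clud brell]] [drave fep]]: (e→(e→e)) applied to e yields (e→e).
[[[ombre [clud brell]] [drave fep]] vorn]: ((e→e)→(t→(e→(t→t)))) applied to (e→e) yields (t→(e→(t→t))).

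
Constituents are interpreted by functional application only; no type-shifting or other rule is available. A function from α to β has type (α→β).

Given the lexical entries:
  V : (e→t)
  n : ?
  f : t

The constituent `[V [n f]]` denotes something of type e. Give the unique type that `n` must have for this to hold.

(t→((e→t)→e))

For [V [n f]] to have type e with V of type (e→t), [n f] must be the function: [n f] : ((e→t)→e).
For [n f] to have type ((e→t)→e) with f of type t, n must be the function: n : (t→((e→t)→e)).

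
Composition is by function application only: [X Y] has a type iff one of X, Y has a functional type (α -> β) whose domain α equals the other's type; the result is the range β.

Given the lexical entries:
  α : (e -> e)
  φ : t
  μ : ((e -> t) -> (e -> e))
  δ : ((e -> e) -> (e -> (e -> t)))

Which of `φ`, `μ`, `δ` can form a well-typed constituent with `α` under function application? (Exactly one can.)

δ

φ : t — no; α wants e, and φ wants nothing (atomic).
μ : ((e -> t) -> (e -> e)) — no; α wants e, and μ wants (e -> t).
δ — combines: δ : ((e -> e) -> (e -> (e -> t))) takes α : (e -> e) as argument, giving (e -> (e -> t)).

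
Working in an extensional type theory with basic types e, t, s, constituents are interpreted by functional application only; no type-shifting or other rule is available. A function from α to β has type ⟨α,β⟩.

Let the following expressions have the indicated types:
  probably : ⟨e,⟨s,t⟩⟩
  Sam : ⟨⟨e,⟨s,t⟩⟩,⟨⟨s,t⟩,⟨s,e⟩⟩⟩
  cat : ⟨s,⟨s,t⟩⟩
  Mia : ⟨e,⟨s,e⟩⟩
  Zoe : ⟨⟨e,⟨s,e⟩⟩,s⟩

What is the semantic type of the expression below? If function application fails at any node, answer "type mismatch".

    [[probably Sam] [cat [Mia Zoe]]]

[probably Sam]: functor Sam : ⟨⟨e,⟨s,t⟩⟩,⟨⟨s,t⟩,⟨s,e⟩⟩⟩, argument probably : ⟨e,⟨s,t⟩⟩; result ⟨⟨s,t⟩,⟨s,e⟩⟩.
[Mia Zoe]: functor Zoe : ⟨⟨e,⟨s,e⟩⟩,s⟩, argument Mia : ⟨e,⟨s,e⟩⟩; result s.
[cat [Mia Zoe]]: functor cat : ⟨s,⟨s,t⟩⟩, argument [Mia Zoe] : s; result ⟨s,t⟩.
[[probably Sam] [cat [Mia Zoe]]]: functor [probably Sam] : ⟨⟨s,t⟩,⟨s,e⟩⟩, argument [cat [Mia Zoe]] : ⟨s,t⟩; result ⟨s,e⟩.

⟨s,e⟩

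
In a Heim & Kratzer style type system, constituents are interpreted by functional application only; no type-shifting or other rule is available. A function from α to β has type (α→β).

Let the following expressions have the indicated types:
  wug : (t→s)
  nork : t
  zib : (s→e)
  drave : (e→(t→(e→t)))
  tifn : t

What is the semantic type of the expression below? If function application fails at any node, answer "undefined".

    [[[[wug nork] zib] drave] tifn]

[wug nork]: wug is (t→s), nork is t; result s.
[[wug nork] zib]: zib is (s→e), [wug nork] is s; result e.
[[[wug nork] zib] drave]: drave is (e→(t→(e→t))), [[wug nork] zib] is e; result (t→(e→t)).
[[[[wug nork] zib] drave] tifn]: [[[wug nork] zib] drave] is (t→(e→t)), tifn is t; result (e→t).

(e→t)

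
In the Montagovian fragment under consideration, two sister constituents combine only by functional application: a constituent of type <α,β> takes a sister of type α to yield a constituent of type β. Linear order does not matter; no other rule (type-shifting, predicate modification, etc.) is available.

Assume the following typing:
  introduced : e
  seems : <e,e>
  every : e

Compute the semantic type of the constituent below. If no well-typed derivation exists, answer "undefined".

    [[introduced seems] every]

undefined

[introduced seems]: functor seems : <e,e>, argument introduced : e; result e.
[[introduced seems] every]: e and e cannot combine by function application — type clash.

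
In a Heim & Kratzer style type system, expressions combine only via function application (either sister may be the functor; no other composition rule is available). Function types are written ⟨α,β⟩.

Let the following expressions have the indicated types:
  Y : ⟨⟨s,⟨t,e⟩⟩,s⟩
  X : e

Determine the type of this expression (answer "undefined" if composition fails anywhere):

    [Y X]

undefined

[Y X]: ⟨⟨s,⟨t,e⟩⟩,s⟩ with e — neither is a function whose domain matches the other; composition fails here.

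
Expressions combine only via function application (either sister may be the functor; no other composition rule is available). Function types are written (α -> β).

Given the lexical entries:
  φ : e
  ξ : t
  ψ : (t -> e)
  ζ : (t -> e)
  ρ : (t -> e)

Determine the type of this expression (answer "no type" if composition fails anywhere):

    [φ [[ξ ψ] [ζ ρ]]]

[ξ ψ]: ψ is (t -> e), ξ is t; result e.
At [ζ ρ]: neither (t -> e) nor (t -> e) can take the other as argument; the node is ill-typed.

no type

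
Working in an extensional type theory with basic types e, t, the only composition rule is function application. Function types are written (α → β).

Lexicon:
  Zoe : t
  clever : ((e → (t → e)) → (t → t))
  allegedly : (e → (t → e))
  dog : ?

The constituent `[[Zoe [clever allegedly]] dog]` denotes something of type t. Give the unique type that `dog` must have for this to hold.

(t → t)

At [[Zoe [clever allegedly]] dog] (required: t): [Zoe [clever allegedly]] is t, which is not a function with range t; hence dog is the functor — type (t → t).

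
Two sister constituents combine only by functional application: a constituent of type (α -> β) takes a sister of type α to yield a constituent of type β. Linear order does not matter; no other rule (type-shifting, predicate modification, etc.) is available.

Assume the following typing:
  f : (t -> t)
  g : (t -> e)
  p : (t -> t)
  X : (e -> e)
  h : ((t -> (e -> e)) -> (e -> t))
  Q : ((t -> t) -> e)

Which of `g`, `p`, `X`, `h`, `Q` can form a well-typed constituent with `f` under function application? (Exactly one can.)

Q

g : (t -> e) — neither side's domain matches the other.
p : (t -> t) — neither side's domain matches the other.
X : (e -> e) — neither side's domain matches the other.
h : ((t -> (e -> e)) -> (e -> t)) — neither side's domain matches the other.
Q — combines: Q : ((t -> t) -> e) takes f : (t -> t) as argument, giving e.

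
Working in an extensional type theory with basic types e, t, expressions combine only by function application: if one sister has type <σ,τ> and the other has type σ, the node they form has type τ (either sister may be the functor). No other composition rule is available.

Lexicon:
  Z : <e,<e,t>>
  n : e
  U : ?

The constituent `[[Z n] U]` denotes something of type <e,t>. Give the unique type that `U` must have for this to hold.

[[Z n] U] is required to be <e,t>. [Z n] : <e,t> cannot yield <e,t> as functor, so U : <<e,t>,<e,t>>.

<<e,t>,<e,t>>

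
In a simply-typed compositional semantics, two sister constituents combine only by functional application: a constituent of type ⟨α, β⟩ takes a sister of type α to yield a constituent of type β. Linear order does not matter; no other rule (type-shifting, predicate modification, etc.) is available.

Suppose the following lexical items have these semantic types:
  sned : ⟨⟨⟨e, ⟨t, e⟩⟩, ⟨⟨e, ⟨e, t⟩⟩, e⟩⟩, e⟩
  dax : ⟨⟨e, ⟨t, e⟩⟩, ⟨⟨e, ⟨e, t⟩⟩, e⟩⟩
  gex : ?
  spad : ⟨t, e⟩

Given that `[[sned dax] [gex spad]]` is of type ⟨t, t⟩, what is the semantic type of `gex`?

[[sned dax] [gex spad]] is required to be ⟨t, t⟩. [sned dax] : e cannot yield ⟨t, t⟩ as functor, so [gex spad] : ⟨e, ⟨t, t⟩⟩.
[gex spad] is required to be ⟨e, ⟨t, t⟩⟩. spad : ⟨t, e⟩ cannot yield ⟨e, ⟨t, t⟩⟩ as functor, so gex : ⟨⟨t, e⟩, ⟨e, ⟨t, t⟩⟩⟩.

⟨⟨t, e⟩, ⟨e, ⟨t, t⟩⟩⟩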